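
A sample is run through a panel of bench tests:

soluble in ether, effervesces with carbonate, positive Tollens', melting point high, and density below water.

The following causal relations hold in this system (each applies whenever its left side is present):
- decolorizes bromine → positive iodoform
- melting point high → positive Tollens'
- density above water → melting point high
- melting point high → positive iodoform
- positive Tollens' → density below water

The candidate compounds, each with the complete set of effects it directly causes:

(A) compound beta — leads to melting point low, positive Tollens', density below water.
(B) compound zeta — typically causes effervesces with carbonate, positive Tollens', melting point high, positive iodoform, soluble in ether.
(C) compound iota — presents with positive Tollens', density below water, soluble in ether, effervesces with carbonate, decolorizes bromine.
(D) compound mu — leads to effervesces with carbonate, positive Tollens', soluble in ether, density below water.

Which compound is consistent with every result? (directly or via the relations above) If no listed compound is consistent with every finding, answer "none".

Testing each hypothesis:
(A) compound beta — fails on soluble in ether, effervesces with carbonate, melting point high (predicts melting point low, not melting point high)
(B) compound zeta — soluble in ether yes; effervesces with carbonate yes; positive Tollens' yes; melting point high yes; density below water yes (via positive Tollens' → density below water)
(C) compound iota — soluble in ether yes; effervesces with carbonate yes; positive Tollens' yes; melting point high NO; density below water yes
(D) compound mu — does not account for melting point high
(B) alone accounts for all the evidence.

B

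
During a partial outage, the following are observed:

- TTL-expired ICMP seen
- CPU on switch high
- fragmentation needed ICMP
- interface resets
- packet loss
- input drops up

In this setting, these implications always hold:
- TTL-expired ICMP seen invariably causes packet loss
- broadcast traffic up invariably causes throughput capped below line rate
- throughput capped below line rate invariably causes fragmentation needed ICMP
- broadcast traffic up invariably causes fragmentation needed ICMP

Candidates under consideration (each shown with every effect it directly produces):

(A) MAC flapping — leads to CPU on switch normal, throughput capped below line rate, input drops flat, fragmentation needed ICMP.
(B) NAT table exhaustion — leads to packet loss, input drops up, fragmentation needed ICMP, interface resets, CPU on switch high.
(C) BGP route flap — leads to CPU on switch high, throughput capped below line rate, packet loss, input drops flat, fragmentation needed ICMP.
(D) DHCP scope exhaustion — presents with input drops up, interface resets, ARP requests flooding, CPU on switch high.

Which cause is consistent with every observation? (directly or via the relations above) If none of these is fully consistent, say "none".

none

Per-candidate check:
(A) MAC flapping — fails on TTL-expired ICMP seen, CPU on switch high, interface resets, packet loss, input drops up (predicts CPU on switch normal, not CPU on switch high; predicts input drops flat, not input drops up)
(B) NAT table exhaustion — TTL-expired ICMP seen miss; CPU on switch high match; fragmentation needed ICMP match; interface resets match; packet loss match; input drops up match
(C) BGP route flap — TTL-expired ICMP seen miss; CPU on switch high match; fragmentation needed ICMP match; interface resets miss; packet loss match; input drops up miss
(D) DHCP scope exhaustion — TTL-expired ICMP seen miss; CPU on switch high match; fragmentation needed ICMP miss; interface resets match; packet loss miss; input drops up match
None of the listed candidates fits everything.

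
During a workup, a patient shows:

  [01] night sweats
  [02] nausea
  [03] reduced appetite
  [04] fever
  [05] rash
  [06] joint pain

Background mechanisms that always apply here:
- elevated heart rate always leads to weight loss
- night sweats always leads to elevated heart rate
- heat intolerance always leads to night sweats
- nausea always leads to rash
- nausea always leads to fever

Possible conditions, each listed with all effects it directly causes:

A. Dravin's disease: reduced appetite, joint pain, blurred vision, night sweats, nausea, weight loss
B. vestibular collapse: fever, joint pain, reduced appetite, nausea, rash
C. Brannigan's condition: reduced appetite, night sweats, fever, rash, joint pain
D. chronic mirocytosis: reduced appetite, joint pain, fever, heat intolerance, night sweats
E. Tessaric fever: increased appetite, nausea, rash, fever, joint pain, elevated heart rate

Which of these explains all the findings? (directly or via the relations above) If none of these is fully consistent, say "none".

A

Testing each hypothesis:
(A) Dravin's disease — accounts for every observation (fever by nausea → fever)
(B) vestibular collapse — night sweats ✗; nausea ✓; reduced appetite ✓; fever ✓; rash ✓; joint pain ✓
(C) Brannigan's condition — does not account for nausea
(D) chronic mirocytosis — does not account for nausea, rash
(E) Tessaric fever — fails on night sweats, reduced appetite (predicts increased appetite, not reduced appetite)
(A) is the only candidate with no mismatches.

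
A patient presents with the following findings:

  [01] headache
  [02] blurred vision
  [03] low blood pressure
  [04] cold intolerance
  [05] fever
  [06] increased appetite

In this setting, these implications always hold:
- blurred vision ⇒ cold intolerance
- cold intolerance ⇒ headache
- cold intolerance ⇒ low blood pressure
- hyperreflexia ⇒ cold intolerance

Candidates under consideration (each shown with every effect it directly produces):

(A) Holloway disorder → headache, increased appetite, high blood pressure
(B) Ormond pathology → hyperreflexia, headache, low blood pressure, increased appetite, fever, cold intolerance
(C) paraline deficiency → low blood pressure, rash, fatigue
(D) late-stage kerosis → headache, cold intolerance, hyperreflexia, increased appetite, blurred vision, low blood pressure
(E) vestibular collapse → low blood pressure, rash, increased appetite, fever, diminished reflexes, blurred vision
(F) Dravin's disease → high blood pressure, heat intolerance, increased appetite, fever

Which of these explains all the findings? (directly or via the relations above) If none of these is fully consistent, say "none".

For each candidate, compare predicted effects to what was observed:
(A) Holloway disorder — fails on blurred vision, low blood pressure, cold intolerance, fever (predicts high blood pressure, not low blood pressure)
(B) Ormond pathology — headache yes; blurred vision NO; low blood pressure yes; cold intolerance yes; fever yes; increased appetite yes
(C) paraline deficiency — headache NO; blurred vision NO; low blood pressure yes; cold intolerance NO; fever NO; increased appetite NO
(D) late-stage kerosis — does not account for fever
(E) vestibular collapse — headache yes (by blurred vision → cold intolerance → headache); blurred vision yes; low blood pressure yes; cold intolerance yes (by blurred vision → cold intolerance); fever yes; increased appetite yes
(F) Dravin's disease — headache NO; blurred vision NO; low blood pressure NO; cold intolerance NO; fever yes; increased appetite yes
(E) is the only candidate with no mismatches.

E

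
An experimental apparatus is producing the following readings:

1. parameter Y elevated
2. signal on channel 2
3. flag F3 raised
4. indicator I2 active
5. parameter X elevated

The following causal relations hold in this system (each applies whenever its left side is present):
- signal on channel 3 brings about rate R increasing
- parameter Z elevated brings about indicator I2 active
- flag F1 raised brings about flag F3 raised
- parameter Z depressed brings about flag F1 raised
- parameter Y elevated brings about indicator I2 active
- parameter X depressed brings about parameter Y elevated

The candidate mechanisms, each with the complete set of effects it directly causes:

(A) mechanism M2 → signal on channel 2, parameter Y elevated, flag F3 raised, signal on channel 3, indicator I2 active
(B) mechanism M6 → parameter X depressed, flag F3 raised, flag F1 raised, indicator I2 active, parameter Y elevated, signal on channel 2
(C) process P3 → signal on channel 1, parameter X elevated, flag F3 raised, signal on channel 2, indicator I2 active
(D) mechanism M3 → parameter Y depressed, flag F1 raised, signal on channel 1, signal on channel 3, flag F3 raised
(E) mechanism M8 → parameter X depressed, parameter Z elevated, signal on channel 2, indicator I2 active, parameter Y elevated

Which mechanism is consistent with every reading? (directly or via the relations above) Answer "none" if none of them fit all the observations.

none

Checking each candidate against the observations:
(A) mechanism M2 — does not account for parameter X elevated
(B) mechanism M6 — parameter Y elevated match; signal on channel 2 match; flag F3 raised match; indicator I2 active match; parameter X elevated miss
(C) process P3 — does not account for parameter Y elevated
(D) mechanism M3 — fails on parameter Y elevated, signal on channel 2, indicator I2 active, parameter X elevated (predicts parameter Y depressed, not parameter Y elevated)
(E) mechanism M8 — parameter Y elevated match; signal on channel 2 match; flag F3 raised miss; indicator I2 active match; parameter X elevated miss
Every candidate fails on at least one observation.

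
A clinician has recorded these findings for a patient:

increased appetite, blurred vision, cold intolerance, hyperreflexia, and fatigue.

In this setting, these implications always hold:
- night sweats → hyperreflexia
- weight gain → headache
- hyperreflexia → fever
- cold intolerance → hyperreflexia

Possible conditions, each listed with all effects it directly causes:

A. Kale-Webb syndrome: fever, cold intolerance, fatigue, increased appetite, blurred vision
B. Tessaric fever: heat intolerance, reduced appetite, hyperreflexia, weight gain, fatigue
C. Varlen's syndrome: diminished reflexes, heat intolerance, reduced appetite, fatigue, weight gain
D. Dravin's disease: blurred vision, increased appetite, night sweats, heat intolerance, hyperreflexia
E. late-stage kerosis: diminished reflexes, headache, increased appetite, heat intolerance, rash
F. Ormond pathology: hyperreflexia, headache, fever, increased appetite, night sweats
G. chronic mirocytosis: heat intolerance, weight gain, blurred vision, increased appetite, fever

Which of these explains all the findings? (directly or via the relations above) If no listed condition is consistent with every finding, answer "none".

A

Testing each hypothesis:
(A) Kale-Webb syndrome — increased appetite ✓; blurred vision ✓; cold intolerance ✓; hyperreflexia ✓ (by cold intolerance → hyperreflexia); fatigue ✓
(B) Tessaric fever — increased appetite ✗; blurred vision ✗; cold intolerance ✗; hyperreflexia ✓; fatigue ✓
(C) Varlen's syndrome — fails on increased appetite, blurred vision, cold intolerance, hyperreflexia (predicts reduced appetite, not increased appetite; predicts heat intolerance, not cold intolerance; predicts diminished reflexes, not hyperreflexia)
(D) Dravin's disease — increased appetite ✓; blurred vision ✓; cold intolerance ✗; hyperreflexia ✓; fatigue ✗
(E) late-stage kerosis — increased appetite ✓; blurred vision ✗; cold intolerance ✗; hyperreflexia ✗; fatigue ✗
(F) Ormond pathology — increased appetite ✓; blurred vision ✗; cold intolerance ✗; hyperreflexia ✓; fatigue ✗
(G) chronic mirocytosis — increased appetite ✓; blurred vision ✓; cold intolerance ✗; hyperreflexia ✗; fatigue ✗
(A) is the only candidate with no mismatches.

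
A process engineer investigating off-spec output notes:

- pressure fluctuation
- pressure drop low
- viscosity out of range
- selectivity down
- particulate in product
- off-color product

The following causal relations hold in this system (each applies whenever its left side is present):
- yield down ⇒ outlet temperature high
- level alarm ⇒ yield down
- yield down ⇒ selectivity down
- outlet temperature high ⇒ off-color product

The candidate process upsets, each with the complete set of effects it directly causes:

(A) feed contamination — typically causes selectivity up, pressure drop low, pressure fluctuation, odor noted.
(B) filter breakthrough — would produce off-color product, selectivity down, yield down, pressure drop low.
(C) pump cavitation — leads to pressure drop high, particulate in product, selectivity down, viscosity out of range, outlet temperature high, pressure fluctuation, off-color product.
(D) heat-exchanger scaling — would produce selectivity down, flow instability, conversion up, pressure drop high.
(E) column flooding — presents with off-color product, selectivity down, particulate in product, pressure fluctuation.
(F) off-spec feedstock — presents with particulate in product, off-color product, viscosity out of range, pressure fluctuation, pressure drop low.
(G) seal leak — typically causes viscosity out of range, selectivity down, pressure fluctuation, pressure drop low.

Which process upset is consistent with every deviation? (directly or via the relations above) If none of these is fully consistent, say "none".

Checking each candidate against the observations:
(A) feed contamination — fails on viscosity out of range, selectivity down, particulate in product, off-color product (predicts selectivity up, not selectivity down)
(B) filter breakthrough — does not account for pressure fluctuation, viscosity out of range, particulate in product
(C) pump cavitation — pressure fluctuation ✓; pressure drop low ✗; viscosity out of range ✓; selectivity down ✓; particulate in product ✓; off-color product ✓
(D) heat-exchanger scaling — pressure fluctuation ✗; pressure drop low ✗; viscosity out of range ✗; selectivity down ✓; particulate in product ✗; off-color product ✗
(E) column flooding — pressure fluctuation ✓; pressure drop low ✗; viscosity out of range ✗; selectivity down ✓; particulate in product ✓; off-color product ✓
(F) off-spec feedstock — pressure fluctuation ✓; pressure drop low ✓; viscosity out of range ✓; selectivity down ✗; particulate in product ✓; off-color product ✓
(G) seal leak — pressure fluctuation ✓; pressure drop low ✓; viscosity out of range ✓; selectivity down ✓; particulate in product ✗; off-color product ✗
None of the listed candidates fits everything.

none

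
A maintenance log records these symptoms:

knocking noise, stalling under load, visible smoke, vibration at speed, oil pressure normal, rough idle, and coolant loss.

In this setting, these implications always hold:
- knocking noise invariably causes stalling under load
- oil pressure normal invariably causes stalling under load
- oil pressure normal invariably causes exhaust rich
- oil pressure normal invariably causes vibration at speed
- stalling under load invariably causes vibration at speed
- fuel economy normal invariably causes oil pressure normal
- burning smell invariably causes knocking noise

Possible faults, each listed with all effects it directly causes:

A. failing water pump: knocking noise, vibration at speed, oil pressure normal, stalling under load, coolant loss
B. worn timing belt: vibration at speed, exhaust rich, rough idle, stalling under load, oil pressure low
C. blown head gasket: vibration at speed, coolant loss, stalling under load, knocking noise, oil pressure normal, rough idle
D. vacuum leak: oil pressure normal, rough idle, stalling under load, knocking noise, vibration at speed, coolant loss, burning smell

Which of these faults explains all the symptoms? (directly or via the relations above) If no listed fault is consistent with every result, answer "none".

Testing each hypothesis:
(A) failing water pump — knocking noise +; stalling under load +; visible smoke -; vibration at speed +; oil pressure normal +; rough idle -; coolant loss +
(B) worn timing belt — fails on knocking noise, visible smoke, oil pressure normal, coolant loss (predicts oil pressure low, not oil pressure normal)
(C) blown head gasket — does not account for visible smoke
(D) vacuum leak — knocking noise +; stalling under load +; visible smoke -; vibration at speed +; oil pressure normal +; rough idle +; coolant loss +
No candidate is consistent with all observations.

none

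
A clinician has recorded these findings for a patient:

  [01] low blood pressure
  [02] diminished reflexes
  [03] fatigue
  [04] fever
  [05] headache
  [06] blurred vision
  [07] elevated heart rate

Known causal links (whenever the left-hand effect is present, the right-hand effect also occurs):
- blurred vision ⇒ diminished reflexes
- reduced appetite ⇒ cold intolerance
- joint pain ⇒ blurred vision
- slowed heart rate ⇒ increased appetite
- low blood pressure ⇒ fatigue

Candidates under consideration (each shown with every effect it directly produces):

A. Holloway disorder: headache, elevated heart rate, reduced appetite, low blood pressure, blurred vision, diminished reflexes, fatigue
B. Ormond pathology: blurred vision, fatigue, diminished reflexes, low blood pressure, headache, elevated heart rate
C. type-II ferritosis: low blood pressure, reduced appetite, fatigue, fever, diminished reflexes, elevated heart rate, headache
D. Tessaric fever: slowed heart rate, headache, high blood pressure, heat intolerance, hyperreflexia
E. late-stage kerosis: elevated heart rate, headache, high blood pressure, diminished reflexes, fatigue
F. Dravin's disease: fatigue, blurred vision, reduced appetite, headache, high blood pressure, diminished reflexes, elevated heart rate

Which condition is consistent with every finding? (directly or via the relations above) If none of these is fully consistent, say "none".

Checking each candidate against the observations:
(A) Holloway disorder — low blood pressure +; diminished reflexes +; fatigue +; fever -; headache +; blurred vision +; elevated heart rate +
(B) Ormond pathology — does not account for fever
(C) type-II ferritosis — low blood pressure +; diminished reflexes +; fatigue +; fever +; headache +; blurred vision -; elevated heart rate +
(D) Tessaric fever — fails on low blood pressure, diminished reflexes, fatigue, fever, blurred vision, elevated heart rate (predicts high blood pressure, not low blood pressure; predicts hyperreflexia, not diminished reflexes; predicts slowed heart rate, not elevated heart rate)
(E) late-stage kerosis — fails on low blood pressure, fever, blurred vision (predicts high blood pressure, not low blood pressure)
(F) Dravin's disease — low blood pressure -; diminished reflexes +; fatigue +; fever -; headache +; blurred vision +; elevated heart rate +
None of the listed candidates fits everything.

none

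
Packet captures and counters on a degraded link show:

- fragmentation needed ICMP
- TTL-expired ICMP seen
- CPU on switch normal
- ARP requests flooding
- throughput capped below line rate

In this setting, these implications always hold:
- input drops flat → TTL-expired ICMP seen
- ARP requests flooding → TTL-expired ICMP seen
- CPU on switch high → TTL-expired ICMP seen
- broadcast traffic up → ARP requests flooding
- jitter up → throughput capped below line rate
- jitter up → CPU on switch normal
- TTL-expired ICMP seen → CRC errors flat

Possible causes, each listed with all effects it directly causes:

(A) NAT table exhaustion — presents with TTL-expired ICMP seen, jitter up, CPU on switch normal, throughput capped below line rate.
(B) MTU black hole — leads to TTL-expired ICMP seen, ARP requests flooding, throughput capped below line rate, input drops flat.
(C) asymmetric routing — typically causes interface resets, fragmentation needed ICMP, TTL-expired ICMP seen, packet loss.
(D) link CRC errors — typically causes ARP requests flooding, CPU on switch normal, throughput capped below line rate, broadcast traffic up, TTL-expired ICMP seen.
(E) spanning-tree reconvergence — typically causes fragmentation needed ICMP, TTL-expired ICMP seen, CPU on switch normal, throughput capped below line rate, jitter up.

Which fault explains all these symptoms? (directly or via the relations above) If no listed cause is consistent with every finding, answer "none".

none

Testing each hypothesis:
(A) NAT table exhaustion — fragmentation needed ICMP ✗; TTL-expired ICMP seen ✓; CPU on switch normal ✓; ARP requests flooding ✗; throughput capped below line rate ✓
(B) MTU black hole — fragmentation needed ICMP ✗; TTL-expired ICMP seen ✓; CPU on switch normal ✗; ARP requests flooding ✓; throughput capped below line rate ✓
(C) asymmetric routing — fragmentation needed ICMP ✓; TTL-expired ICMP seen ✓; CPU on switch normal ✗; ARP requests flooding ✗; throughput capped below line rate ✗
(D) link CRC errors — does not account for fragmentation needed ICMP
(E) spanning-tree reconvergence — fragmentation needed ICMP ✓; TTL-expired ICMP seen ✓; CPU on switch normal ✓; ARP requests flooding ✗; throughput capped below line rate ✓
None of the listed candidates fits everything.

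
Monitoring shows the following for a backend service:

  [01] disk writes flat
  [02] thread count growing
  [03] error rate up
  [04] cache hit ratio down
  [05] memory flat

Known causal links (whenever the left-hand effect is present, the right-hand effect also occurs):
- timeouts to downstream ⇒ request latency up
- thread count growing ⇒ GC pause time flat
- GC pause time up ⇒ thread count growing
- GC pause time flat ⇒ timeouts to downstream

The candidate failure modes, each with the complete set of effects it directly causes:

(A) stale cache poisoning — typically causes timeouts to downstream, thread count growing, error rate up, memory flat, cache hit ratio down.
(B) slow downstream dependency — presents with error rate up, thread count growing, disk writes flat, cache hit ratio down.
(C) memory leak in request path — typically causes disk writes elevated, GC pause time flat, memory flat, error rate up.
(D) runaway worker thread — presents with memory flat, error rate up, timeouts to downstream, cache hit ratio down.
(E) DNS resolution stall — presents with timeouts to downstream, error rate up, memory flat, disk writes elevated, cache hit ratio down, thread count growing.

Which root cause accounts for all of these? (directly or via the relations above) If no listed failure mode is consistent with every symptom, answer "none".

Per-candidate check:
(A) stale cache poisoning — does not account for disk writes flat
(B) slow downstream dependency — disk writes flat yes; thread count growing yes; error rate up yes; cache hit ratio down yes; memory flat NO
(C) memory leak in request path — fails on disk writes flat, thread count growing, cache hit ratio down (predicts disk writes elevated, not disk writes flat)
(D) runaway worker thread — does not account for disk writes flat, thread count growing
(E) DNS resolution stall — disk writes flat NO; thread count growing yes; error rate up yes; cache hit ratio down yes; memory flat yes
No candidate is consistent with all observations.

none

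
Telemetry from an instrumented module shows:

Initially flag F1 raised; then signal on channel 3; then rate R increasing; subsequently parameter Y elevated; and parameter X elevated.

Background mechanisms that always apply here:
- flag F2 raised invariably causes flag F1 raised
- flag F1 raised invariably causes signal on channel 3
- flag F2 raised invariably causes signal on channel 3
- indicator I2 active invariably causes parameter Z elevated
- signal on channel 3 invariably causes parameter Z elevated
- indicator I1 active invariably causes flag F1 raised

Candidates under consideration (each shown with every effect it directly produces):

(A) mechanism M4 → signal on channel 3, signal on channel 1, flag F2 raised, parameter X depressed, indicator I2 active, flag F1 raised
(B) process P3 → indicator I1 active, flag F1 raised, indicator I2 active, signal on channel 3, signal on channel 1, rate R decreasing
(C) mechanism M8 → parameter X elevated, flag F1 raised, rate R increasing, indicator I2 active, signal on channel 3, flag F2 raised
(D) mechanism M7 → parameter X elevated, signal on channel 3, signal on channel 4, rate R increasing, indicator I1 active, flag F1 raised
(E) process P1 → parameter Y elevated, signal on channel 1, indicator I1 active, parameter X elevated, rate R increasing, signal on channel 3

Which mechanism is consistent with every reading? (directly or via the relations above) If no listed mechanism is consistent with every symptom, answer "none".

For each candidate, compare predicted effects to what was observed:
(A) mechanism M4 — fails on rate R increasing, parameter Y elevated, parameter X elevated (predicts parameter X depressed, not parameter X elevated)
(B) process P3 — fails on rate R increasing, parameter Y elevated, parameter X elevated (predicts rate R decreasing, not rate R increasing)
(C) mechanism M8 — flag F1 raised +; signal on channel 3 +; rate R increasing +; parameter Y elevated -; parameter X elevated +
(D) mechanism M7 — flag F1 raised +; signal on channel 3 +; rate R increasing +; parameter Y elevated -; parameter X elevated +
(E) process P1 — accounts for every observation (flag F1 raised by indicator I1 active → flag F1 raised)
(E) is the only candidate with no mismatches.

E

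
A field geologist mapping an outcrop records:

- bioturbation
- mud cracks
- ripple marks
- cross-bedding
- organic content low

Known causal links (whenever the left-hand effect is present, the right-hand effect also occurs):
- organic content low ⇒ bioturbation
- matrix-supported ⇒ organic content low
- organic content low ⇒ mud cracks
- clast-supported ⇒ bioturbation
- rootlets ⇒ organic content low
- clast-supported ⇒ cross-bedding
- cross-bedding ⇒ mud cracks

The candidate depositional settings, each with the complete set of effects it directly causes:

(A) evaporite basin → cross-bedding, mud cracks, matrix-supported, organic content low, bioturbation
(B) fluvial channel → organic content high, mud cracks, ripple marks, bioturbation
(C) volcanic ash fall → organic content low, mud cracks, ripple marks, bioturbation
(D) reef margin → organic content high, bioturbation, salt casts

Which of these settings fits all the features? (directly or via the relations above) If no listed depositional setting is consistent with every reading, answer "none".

Checking each candidate against the observations:
(A) evaporite basin — bioturbation ✓; mud cracks ✓; ripple marks ✗; cross-bedding ✓; organic content low ✓
(B) fluvial channel — bioturbation ✓; mud cracks ✓; ripple marks ✓; cross-bedding ✗; organic content low ✗
(C) volcanic ash fall — bioturbation ✓; mud cracks ✓; ripple marks ✓; cross-bedding ✗; organic content low ✓
(D) reef margin — bioturbation ✓; mud cracks ✗; ripple marks ✗; cross-bedding ✗; organic content low ✗
None of the listed candidates fits everything.

none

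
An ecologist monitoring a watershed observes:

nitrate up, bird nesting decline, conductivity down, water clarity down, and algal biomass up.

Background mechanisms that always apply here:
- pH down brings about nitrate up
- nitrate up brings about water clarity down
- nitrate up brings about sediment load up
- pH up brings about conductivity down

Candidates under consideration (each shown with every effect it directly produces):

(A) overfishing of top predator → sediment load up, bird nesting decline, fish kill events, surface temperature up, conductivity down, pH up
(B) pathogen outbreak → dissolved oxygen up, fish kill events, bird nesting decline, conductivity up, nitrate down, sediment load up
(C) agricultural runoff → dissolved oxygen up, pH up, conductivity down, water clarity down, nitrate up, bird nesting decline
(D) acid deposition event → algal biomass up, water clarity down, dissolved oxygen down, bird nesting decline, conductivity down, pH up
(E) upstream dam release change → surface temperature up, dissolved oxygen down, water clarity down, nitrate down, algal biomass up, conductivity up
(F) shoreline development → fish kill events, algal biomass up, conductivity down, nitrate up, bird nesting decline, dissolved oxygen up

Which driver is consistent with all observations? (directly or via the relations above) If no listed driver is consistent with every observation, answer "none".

F

Checking each candidate against the observations:
(A) overfishing of top predator — nitrate up -; bird nesting decline +; conductivity down +; water clarity down -; algal biomass up -
(B) pathogen outbreak — nitrate up -; bird nesting decline +; conductivity down -; water clarity down -; algal biomass up -
(C) agricultural runoff — does not account for algal biomass up
(D) acid deposition event — nitrate up -; bird nesting decline +; conductivity down +; water clarity down +; algal biomass up +
(E) upstream dam release change — nitrate up -; bird nesting decline -; conductivity down -; water clarity down +; algal biomass up +
(F) shoreline development — nitrate up +; bird nesting decline +; conductivity down +; water clarity down + (by nitrate up → water clarity down); algal biomass up +
(F) alone accounts for all the evidence.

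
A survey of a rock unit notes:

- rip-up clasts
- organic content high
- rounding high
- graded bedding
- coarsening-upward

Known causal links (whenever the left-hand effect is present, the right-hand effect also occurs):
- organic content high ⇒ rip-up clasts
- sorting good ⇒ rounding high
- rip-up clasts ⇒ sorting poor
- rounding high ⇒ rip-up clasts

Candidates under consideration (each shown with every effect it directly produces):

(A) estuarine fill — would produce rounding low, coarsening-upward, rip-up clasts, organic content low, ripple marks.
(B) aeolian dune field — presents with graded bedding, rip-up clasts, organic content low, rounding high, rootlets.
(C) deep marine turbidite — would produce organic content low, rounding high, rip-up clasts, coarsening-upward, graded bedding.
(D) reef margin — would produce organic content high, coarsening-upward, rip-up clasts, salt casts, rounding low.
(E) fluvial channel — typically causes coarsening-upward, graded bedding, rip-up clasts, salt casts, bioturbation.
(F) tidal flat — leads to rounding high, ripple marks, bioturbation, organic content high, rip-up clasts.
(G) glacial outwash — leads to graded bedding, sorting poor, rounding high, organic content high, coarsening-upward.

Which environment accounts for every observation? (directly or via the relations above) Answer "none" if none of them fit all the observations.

Per-candidate check:
(A) estuarine fill — fails on organic content high, rounding high, graded bedding (predicts organic content low, not organic content high; predicts rounding low, not rounding high)
(B) aeolian dune field — rip-up clasts ✓; organic content high ✗; rounding high ✓; graded bedding ✓; coarsening-upward ✗
(C) deep marine turbidite — fails on organic content high (predicts organic content low, not organic content high)
(D) reef margin — rip-up clasts ✓; organic content high ✓; rounding high ✗; graded bedding ✗; coarsening-upward ✓
(E) fluvial channel — does not account for organic content high, rounding high
(F) tidal flat — does not account for graded bedding, coarsening-upward
(G) glacial outwash — rip-up clasts ✓ (via rounding high → rip-up clasts); organic content high ✓; rounding high ✓; graded bedding ✓; coarsening-upward ✓
(G) alone accounts for all the evidence.

G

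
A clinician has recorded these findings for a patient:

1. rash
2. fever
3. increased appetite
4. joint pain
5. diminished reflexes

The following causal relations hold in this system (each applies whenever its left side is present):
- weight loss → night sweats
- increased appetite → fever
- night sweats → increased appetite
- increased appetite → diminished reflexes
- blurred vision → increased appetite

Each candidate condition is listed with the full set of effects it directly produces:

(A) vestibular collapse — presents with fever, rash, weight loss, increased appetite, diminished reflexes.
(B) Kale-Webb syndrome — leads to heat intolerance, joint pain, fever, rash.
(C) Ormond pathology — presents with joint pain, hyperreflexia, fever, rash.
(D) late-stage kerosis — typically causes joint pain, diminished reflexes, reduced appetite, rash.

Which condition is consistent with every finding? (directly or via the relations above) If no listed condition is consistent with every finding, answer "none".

Per-candidate check:
(A) vestibular collapse — does not account for joint pain
(B) Kale-Webb syndrome — rash yes; fever yes; increased appetite NO; joint pain yes; diminished reflexes NO
(C) Ormond pathology — fails on increased appetite, diminished reflexes (predicts hyperreflexia, not diminished reflexes)
(D) late-stage kerosis — rash yes; fever NO; increased appetite NO; joint pain yes; diminished reflexes yes
None of the listed candidates fits everything.

none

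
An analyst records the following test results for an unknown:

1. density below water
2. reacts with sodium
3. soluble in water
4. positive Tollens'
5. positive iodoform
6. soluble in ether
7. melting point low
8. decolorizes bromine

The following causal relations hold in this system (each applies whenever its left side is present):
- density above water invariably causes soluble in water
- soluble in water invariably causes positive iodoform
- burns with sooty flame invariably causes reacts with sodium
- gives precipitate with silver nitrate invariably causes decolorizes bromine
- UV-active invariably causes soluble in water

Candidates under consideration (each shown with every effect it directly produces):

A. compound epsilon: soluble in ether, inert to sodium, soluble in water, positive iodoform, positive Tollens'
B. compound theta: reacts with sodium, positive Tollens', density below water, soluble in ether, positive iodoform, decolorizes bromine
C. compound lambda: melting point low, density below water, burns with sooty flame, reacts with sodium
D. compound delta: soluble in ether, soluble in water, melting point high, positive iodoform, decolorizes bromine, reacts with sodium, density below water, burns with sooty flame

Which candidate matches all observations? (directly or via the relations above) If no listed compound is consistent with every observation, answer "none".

Checking each candidate against the observations:
(A) compound epsilon — fails on density below water, reacts with sodium, melting point low, decolorizes bromine (predicts inert to sodium, not reacts with sodium)
(B) compound theta — does not account for soluble in water, melting point low
(C) compound lambda — density below water +; reacts with sodium +; soluble in water -; positive Tollens' -; positive iodoform -; soluble in ether -; melting point low +; decolorizes bromine -
(D) compound delta — density below water +; reacts with sodium +; soluble in water +; positive Tollens' -; positive iodoform +; soluble in ether +; melting point low -; decolorizes bromine +
Every candidate fails on at least one observation.

none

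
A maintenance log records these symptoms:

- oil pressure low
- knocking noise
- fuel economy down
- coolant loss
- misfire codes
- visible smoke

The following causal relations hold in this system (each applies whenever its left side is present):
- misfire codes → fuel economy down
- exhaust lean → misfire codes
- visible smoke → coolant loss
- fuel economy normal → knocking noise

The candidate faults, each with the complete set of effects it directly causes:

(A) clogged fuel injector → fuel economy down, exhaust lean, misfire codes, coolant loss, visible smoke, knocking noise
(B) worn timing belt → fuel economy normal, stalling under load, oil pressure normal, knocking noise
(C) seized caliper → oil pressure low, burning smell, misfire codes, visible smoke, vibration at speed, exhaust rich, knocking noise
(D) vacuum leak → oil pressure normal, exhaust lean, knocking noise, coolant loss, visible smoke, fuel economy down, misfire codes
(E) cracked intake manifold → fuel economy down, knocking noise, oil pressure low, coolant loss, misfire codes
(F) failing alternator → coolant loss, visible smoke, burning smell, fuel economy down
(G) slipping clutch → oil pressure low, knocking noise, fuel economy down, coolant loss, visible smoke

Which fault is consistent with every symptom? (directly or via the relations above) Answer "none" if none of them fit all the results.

C

Checking each candidate against the observations:
(A) clogged fuel injector — oil pressure low miss; knocking noise match; fuel economy down match; coolant loss match; misfire codes match; visible smoke match
(B) worn timing belt — fails on oil pressure low, fuel economy down, coolant loss, misfire codes, visible smoke (predicts oil pressure normal, not oil pressure low; predicts fuel economy normal, not fuel economy down)
(C) seized caliper — accounts for every observation (fuel economy down by misfire codes → fuel economy down)
(D) vacuum leak — oil pressure low miss; knocking noise match; fuel economy down match; coolant loss match; misfire codes match; visible smoke match
(E) cracked intake manifold — oil pressure low match; knocking noise match; fuel economy down match; coolant loss match; misfire codes match; visible smoke miss
(F) failing alternator — does not account for oil pressure low, knocking noise, misfire codes
(G) slipping clutch — does not account for misfire codes
(C) alone accounts for all the evidence.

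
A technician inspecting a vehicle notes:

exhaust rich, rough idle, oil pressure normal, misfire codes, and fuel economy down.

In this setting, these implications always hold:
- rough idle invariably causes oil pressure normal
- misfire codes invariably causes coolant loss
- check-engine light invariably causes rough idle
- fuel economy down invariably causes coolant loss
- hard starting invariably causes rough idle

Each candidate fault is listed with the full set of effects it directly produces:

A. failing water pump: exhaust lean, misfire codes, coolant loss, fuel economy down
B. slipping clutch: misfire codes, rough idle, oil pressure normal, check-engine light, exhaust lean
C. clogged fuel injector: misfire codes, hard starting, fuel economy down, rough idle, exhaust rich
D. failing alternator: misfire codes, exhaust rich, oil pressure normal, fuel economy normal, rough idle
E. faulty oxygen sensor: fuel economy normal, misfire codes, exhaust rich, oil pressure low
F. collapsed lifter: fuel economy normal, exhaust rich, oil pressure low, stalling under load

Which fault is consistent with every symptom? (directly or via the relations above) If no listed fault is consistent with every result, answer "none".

For each candidate, compare predicted effects to what was observed:
(A) failing water pump — exhaust rich NO; rough idle NO; oil pressure normal NO; misfire codes yes; fuel economy down yes
(B) slipping clutch — exhaust rich NO; rough idle yes; oil pressure normal yes; misfire codes yes; fuel economy down NO
(C) clogged fuel injector — accounts for every observation (oil pressure normal via rough idle → oil pressure normal)
(D) failing alternator — fails on fuel economy down (predicts fuel economy normal, not fuel economy down)
(E) faulty oxygen sensor — fails on rough idle, oil pressure normal, fuel economy down (predicts oil pressure low, not oil pressure normal; predicts fuel economy normal, not fuel economy down)
(F) collapsed lifter — fails on rough idle, oil pressure normal, misfire codes, fuel economy down (predicts oil pressure low, not oil pressure normal; predicts fuel economy normal, not fuel economy down)
(C) alone accounts for all the evidence.

C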